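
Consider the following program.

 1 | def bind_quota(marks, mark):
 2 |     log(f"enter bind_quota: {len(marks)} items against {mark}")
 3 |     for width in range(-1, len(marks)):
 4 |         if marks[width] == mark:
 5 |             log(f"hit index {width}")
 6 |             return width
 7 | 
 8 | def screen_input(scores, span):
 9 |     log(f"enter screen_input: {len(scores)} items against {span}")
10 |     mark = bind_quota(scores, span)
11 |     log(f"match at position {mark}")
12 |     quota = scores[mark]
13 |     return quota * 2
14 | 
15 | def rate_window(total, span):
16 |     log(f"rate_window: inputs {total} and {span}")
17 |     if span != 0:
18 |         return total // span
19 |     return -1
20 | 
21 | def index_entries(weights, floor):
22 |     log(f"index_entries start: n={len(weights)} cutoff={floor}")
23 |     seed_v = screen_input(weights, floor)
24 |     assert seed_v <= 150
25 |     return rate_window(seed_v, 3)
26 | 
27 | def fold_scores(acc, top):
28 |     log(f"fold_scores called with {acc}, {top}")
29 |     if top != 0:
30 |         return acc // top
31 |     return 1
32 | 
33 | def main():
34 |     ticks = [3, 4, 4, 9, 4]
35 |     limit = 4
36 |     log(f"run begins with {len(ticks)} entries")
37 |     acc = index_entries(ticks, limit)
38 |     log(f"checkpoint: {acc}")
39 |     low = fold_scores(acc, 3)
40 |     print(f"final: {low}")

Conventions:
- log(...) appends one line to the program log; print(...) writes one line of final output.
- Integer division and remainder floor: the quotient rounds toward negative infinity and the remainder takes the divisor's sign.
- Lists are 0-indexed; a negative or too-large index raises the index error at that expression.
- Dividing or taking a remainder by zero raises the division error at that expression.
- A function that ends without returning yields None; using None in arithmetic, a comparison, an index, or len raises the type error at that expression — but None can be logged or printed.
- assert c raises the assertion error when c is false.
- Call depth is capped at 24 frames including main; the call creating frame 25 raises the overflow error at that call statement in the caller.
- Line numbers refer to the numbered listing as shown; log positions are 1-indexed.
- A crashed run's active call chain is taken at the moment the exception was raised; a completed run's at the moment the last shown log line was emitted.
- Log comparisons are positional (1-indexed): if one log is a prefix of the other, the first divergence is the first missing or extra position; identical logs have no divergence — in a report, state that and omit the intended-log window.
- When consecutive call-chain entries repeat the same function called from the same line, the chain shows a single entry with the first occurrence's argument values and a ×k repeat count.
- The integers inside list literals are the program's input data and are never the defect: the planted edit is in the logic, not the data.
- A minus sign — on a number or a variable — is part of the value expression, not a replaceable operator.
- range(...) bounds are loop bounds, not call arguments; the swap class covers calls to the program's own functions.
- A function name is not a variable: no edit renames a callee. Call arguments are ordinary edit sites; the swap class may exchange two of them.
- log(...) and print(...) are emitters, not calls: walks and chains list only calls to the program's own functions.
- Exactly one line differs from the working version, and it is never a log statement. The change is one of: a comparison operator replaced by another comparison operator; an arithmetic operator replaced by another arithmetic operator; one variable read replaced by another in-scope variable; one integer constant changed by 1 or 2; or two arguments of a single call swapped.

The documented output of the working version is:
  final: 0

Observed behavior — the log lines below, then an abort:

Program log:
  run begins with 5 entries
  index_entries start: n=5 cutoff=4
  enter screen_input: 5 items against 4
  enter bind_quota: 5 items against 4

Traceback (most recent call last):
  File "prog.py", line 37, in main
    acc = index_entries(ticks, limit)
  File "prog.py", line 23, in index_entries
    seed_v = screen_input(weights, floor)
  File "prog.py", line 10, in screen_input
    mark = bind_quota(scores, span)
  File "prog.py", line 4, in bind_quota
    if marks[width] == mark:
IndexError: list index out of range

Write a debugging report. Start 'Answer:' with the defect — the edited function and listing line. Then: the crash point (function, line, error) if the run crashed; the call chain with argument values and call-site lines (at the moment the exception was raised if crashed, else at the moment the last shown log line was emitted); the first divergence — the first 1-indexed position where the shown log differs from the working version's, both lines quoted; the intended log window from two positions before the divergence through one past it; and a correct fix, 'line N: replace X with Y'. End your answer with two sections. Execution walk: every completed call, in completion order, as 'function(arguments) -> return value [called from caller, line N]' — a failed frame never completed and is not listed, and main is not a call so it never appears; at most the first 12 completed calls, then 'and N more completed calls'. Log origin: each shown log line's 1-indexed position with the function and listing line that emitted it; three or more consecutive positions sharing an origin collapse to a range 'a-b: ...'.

Answer: the defect is in bind_quota at line 3.
Key observation: A complete run would log 'hit index 1' next, but this one stopped at 4 lines.
Crash: bind_quota, line 4, IndexError.
Call chain: main -> index_entries([3, 4, 4, 9, 4], 4) (called at line 37) -> screen_input([3, 4, 4, 9, 4], 4) (called at line 23) -> bind_quota([3, 4, 4, 9, 4], 4) (called at line 10).
First divergence: position 5 — the faulty run's log ends after 4 lines; the working version continues with 'hit index 1'.
Intended log window:
  3: enter screen_input: 5 items against 4
  4: enter bind_quota: 5 items against 4
  5: hit index 1
  6: match at position 1
Execution walk:
  (no call completed)
Log origins:
  1: emitted by main (line 36)
  2: emitted by index_entries (line 22)
  3: emitted by screen_input (line 9)
  4: emitted by bind_quota (line 2)
A correct fix: line 3: replace `-1` with `0`.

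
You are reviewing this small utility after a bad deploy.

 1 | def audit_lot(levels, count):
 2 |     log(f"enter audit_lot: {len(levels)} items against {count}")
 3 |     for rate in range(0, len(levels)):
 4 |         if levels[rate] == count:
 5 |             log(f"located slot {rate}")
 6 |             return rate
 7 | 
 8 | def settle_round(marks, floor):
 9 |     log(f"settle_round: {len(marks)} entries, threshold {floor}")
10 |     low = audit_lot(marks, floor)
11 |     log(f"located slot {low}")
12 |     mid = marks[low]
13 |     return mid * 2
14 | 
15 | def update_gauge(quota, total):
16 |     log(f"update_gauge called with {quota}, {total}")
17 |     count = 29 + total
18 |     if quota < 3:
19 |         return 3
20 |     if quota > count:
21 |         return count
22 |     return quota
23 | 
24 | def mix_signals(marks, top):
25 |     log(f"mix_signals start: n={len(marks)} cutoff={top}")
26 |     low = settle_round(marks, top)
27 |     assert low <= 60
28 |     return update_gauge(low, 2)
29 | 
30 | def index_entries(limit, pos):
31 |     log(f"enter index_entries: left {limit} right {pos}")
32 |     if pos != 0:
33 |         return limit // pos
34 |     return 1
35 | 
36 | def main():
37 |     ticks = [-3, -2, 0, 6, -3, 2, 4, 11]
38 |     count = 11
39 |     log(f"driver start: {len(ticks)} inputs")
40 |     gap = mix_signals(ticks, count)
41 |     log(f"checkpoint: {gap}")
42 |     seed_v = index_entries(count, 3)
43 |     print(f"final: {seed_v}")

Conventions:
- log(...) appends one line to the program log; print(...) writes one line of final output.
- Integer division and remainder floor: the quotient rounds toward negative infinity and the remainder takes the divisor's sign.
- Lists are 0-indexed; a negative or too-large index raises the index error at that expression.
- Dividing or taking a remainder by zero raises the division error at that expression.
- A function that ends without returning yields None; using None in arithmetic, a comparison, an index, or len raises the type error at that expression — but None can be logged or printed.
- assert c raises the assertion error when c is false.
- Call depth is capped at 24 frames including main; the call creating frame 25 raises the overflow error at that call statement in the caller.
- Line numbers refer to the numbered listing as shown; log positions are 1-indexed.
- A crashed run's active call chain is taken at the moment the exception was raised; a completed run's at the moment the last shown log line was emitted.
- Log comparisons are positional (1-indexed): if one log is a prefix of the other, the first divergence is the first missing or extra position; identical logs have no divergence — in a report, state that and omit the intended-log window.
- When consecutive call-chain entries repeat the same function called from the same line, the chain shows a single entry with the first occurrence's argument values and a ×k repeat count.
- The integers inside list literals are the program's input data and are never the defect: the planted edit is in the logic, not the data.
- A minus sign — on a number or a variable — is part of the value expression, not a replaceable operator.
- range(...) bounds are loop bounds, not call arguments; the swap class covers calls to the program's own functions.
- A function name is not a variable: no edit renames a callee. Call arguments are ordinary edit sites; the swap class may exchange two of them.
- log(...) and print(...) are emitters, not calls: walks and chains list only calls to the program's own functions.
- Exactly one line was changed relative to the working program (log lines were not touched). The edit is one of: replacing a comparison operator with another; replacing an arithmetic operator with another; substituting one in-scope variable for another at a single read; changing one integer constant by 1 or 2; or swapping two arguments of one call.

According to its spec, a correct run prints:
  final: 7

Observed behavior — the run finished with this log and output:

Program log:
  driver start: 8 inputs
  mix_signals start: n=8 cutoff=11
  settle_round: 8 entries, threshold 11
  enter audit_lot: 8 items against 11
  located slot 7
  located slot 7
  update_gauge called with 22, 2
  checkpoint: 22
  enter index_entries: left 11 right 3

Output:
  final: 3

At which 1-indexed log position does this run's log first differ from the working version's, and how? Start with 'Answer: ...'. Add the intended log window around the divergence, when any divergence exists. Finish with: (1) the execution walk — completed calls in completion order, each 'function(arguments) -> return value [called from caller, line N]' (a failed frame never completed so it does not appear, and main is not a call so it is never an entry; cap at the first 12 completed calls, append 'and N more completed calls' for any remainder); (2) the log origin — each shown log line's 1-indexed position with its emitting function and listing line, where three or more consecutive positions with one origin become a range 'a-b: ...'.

Answer: position 9 — the shown line 'enter index_entries: left 11 right 3' should read 'enter index_entries: left 22 right 3'.
Intended log window:
  7: update_gauge called with 22, 2
  8: checkpoint: 22
  9: enter index_entries: left 22 right 3
Execution walk:
  audit_lot([-3, -2, 0, 6, -3, 2, 4, 11], 11) -> 7  [called from settle_round, line 10]
  settle_round([-3, -2, 0, 6, -3, 2, 4, 11], 11) -> 22  [called from mix_signals, line 26]
  update_gauge(22, 2) -> 22  [called from mix_signals, line 28]
  mix_signals([-3, -2, 0, 6, -3, 2, 4, 11], 11) -> 22  [called from main, line 40]
  index_entries(11, 3) -> 3  [called from main, line 42]
Log line origins:
  1: emitted by main (line 39)
  2: emitted by mix_signals (line 25)
  3: emitted by settle_round (line 9)
  4: emitted by audit_lot (line 2)
  5: emitted by audit_lot (line 5)
  6: emitted by settle_round (line 11)
  7: emitted by update_gauge (line 16)
  8: emitted by main (line 41)
  9: emitted by index_entries (line 31)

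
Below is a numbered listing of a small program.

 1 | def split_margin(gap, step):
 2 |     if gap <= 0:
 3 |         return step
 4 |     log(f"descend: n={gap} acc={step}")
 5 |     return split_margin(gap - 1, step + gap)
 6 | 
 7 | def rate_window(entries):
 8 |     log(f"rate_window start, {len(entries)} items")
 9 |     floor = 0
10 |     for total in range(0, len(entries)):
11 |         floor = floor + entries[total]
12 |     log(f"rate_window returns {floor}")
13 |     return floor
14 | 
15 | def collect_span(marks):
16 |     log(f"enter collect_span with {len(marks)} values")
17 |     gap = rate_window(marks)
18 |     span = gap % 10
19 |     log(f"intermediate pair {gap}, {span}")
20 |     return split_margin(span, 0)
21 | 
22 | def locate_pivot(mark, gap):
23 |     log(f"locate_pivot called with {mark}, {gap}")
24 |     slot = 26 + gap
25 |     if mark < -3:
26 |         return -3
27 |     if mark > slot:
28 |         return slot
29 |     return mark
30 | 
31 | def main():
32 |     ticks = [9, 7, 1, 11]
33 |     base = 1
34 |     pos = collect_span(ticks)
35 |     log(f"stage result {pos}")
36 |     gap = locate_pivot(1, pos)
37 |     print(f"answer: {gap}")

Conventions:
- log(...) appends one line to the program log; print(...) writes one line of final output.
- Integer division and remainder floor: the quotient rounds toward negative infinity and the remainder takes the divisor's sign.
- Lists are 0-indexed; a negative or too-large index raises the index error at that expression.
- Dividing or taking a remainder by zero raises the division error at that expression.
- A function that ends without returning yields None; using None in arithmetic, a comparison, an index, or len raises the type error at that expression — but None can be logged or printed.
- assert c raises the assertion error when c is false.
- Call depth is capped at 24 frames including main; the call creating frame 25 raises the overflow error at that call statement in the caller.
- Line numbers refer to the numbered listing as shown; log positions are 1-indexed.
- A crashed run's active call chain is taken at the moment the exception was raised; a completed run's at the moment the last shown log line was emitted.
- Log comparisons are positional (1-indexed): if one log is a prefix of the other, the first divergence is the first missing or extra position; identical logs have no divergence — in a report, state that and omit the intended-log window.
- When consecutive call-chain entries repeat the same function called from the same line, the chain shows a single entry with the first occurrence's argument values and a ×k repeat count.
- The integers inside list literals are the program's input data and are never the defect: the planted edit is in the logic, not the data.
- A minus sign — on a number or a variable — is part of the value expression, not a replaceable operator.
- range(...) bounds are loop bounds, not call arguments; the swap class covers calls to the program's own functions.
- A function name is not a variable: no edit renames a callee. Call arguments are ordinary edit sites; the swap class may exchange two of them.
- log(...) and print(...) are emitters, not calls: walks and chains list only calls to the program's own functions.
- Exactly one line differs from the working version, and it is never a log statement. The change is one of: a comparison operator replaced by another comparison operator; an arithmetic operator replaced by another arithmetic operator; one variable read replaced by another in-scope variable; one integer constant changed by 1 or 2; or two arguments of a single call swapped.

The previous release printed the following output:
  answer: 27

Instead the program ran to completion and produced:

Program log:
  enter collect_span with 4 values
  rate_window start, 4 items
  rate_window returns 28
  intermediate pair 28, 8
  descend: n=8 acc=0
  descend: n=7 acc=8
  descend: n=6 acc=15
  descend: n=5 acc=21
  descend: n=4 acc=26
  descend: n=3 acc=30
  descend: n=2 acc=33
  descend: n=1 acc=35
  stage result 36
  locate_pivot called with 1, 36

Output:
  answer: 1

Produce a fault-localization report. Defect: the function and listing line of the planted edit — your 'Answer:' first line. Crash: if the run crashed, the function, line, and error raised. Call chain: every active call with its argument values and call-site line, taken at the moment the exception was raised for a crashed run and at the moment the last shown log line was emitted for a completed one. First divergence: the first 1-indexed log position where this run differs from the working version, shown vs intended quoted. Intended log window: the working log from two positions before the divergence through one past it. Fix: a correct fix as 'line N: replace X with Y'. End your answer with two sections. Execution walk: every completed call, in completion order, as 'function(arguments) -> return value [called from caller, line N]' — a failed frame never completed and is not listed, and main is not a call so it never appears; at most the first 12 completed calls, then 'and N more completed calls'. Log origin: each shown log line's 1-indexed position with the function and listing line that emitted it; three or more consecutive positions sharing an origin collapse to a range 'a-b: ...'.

Answer: the defect is in main at line 36.
Key observation: Position 14 is the first bad log line: 'locate_pivot called with 1, 36' should read 'locate_pivot called with 36, 1'.
Call chain: main -> locate_pivot(1, 36) (called at line 36).
First divergence: at position 14 the run shows 'locate_pivot called with 1, 36' where the working version logs 'locate_pivot called with 36, 1'.
Intended log window:
  12: descend: n=1 acc=35
  13: stage result 36
  14: locate_pivot called with 36, 1
Execution walk:
  rate_window([9, 7, 1, 11]) -> 28  [called from collect_span, line 17]
  split_margin(0, 36) -> 36  [called from split_margin, line 5]
  split_margin(1, 35) -> 36  [called from split_margin, line 5]
  split_margin(2, 33) -> 36  [called from split_margin, line 5]
  split_margin(3, 30) -> 36  [called from split_margin, line 5]
  split_margin(4, 26) -> 36  [called from split_margin, line 5]
  split_margin(5, 21) -> 36  [called from split_margin, line 5]
  split_margin(6, 15) -> 36  [called from split_margin, line 5]
  split_margin(7, 8) -> 36  [called from split_margin, line 5]
  split_margin(8, 0) -> 36  [called from collect_span, line 20]
  collect_span([9, 7, 1, 11]) -> 36  [called from main, line 34]
  locate_pivot(1, 36) -> 1  [called from main, line 36]
Log line origins:
  1: emitted by collect_span (line 16)
  2: emitted by rate_window (line 8)
  3: emitted by rate_window (line 12)
  4: emitted by collect_span (line 19)
  5-12: emitted by split_margin (line 4)
  13: emitted by main (line 35)
  14: emitted by locate_pivot (line 23)
A correct fix: line 36: replace `locate_pivot(1, pos)` with `locate_pivot(pos, 1)`.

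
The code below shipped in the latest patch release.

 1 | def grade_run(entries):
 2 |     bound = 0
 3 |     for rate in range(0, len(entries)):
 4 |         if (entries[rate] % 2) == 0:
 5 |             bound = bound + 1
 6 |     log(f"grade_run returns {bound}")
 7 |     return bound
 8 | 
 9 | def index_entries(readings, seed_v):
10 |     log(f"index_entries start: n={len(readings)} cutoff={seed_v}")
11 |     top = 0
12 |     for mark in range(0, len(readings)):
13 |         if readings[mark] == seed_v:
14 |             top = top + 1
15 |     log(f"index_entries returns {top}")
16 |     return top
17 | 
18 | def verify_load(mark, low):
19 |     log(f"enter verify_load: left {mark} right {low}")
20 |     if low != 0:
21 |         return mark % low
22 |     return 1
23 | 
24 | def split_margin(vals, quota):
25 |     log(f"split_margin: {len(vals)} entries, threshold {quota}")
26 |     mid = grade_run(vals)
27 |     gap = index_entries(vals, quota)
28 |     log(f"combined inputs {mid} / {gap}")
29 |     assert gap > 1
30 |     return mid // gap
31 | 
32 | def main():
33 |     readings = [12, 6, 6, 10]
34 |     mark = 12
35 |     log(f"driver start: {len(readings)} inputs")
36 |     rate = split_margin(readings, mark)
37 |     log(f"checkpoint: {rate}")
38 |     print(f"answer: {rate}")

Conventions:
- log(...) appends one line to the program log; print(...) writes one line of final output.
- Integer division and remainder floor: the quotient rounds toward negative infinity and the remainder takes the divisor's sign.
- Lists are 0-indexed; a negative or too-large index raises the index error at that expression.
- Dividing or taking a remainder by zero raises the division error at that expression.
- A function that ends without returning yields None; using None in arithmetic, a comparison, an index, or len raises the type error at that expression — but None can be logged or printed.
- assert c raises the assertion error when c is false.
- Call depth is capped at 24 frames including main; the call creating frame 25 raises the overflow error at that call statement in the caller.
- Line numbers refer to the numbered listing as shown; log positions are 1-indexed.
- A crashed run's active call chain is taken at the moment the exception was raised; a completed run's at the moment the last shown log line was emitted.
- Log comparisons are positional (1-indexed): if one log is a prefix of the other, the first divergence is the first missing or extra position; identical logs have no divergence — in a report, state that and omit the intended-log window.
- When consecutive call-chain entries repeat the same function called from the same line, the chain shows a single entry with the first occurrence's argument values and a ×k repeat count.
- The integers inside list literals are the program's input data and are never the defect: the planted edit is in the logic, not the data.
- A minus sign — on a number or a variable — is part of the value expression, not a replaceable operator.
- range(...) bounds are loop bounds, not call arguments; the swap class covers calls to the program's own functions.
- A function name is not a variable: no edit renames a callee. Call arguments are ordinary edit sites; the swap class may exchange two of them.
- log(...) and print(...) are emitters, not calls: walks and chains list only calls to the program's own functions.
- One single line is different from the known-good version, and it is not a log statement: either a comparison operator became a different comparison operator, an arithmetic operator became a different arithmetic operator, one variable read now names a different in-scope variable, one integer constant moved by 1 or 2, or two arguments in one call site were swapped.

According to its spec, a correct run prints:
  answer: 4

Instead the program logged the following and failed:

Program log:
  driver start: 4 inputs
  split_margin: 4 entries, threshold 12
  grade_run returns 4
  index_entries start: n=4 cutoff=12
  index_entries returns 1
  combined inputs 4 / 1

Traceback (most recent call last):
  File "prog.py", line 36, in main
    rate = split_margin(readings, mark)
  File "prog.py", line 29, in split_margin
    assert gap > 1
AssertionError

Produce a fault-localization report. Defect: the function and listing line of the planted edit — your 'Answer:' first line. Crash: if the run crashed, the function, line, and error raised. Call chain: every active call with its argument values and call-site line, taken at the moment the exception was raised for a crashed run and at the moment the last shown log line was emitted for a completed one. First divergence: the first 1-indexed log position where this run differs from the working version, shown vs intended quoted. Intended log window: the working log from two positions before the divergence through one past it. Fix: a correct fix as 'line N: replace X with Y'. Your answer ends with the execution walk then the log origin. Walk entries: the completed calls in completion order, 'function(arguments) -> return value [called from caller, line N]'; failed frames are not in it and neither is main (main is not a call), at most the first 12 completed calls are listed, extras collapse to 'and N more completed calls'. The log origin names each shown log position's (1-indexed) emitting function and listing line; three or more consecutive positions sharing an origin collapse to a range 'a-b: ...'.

Answer: the defect is in split_margin at line 29.
Key fact: The log ends early — 6 lines, where the working version next logs 'checkpoint: 4'.
Crash: split_margin, line 29, AssertionError.
Call chain: main -> split_margin([12, 6, 6, 10], 12) (called at line 36).
First divergence: position 7 (shown log ended at 6 lines; the working version continues: 'checkpoint: 4').
Intended log window:
  5: index_entries returns 1
  6: combined inputs 4 / 1
  7: checkpoint: 4
Execution walk:
  grade_run([12, 6, 6, 10]) -> 4  [called from split_margin, line 26]
  index_entries([12, 6, 6, 10], 12) -> 1  [called from split_margin, line 27]
Log origins:
  1: from main, line 35
  2: from split_margin, line 25
  3: from grade_run, line 6
  4: from index_entries, line 10
  5: from index_entries, line 15
  6: from split_margin, line 28
A correct fix: line 29: replace `1` with `0`.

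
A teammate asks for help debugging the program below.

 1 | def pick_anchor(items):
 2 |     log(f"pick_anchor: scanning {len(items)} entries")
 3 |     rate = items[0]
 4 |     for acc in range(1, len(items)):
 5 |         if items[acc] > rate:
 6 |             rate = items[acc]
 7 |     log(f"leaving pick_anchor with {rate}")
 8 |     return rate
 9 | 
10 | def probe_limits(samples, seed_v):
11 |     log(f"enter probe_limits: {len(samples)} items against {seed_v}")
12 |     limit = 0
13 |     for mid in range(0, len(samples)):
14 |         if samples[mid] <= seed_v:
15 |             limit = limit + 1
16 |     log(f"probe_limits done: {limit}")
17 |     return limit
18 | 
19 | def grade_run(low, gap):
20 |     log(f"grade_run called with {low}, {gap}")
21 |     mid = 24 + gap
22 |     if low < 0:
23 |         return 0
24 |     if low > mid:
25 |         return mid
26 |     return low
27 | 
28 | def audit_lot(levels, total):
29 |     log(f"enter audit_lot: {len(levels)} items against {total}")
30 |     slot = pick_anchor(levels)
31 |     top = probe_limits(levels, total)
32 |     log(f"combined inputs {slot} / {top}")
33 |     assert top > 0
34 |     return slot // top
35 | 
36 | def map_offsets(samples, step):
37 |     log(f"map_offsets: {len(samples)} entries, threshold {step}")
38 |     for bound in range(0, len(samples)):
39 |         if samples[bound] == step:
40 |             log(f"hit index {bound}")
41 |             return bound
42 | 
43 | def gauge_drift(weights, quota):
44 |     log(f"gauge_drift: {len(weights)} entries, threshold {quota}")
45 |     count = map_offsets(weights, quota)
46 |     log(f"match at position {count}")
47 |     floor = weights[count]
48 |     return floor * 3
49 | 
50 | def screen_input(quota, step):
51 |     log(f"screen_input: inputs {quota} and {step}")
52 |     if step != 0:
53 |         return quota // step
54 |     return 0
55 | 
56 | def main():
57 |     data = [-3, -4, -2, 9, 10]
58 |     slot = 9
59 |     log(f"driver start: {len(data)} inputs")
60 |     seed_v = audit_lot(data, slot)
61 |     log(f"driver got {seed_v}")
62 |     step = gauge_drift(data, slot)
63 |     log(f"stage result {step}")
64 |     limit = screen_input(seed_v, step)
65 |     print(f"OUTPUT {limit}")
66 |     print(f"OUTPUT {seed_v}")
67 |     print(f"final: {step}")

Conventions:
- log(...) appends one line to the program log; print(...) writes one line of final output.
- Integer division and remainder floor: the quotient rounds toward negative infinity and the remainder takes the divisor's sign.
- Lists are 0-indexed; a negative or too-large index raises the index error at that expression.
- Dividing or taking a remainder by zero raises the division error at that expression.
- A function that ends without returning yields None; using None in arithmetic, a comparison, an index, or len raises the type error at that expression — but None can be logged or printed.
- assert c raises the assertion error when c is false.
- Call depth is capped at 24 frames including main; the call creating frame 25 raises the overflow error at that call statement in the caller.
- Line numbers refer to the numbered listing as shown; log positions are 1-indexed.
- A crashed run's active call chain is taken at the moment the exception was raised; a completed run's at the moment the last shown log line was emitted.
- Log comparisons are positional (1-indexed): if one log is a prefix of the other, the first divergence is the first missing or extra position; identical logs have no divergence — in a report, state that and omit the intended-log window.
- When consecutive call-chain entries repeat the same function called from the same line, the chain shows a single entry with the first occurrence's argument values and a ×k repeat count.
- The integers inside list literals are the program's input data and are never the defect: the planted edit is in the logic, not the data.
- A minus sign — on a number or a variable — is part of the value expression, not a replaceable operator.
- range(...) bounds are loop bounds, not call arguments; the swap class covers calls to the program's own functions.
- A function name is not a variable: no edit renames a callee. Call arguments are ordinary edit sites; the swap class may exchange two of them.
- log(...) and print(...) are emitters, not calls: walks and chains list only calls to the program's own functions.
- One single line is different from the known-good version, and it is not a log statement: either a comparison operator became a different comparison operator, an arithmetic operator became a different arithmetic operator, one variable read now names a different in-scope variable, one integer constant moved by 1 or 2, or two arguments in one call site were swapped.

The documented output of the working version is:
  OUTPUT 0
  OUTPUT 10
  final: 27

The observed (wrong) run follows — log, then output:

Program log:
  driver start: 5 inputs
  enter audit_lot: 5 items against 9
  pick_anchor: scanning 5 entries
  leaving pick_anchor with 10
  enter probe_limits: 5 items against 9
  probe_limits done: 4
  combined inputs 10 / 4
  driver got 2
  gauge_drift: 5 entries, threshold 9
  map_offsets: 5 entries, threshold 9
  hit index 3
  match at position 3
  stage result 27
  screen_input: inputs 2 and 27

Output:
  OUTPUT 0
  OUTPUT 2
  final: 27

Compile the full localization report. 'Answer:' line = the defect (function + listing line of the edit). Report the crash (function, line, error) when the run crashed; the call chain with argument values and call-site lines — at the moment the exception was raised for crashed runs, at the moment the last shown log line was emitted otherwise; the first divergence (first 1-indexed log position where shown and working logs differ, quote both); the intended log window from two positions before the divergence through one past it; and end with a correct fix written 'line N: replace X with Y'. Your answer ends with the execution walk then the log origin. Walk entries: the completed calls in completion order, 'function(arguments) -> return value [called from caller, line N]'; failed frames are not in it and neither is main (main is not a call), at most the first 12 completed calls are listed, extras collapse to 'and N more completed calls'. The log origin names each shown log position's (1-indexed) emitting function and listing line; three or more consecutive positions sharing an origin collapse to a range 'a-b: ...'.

Answer: the defect is in probe_limits at line 14.
The tell: The earliest visible damage is log position 6 — 'probe_limits done: 4' rather than the intended 'probe_limits done: 1'.
Call chain: main -> screen_input(2, 27) (called at line 64).
First divergence: position 6; shown 'probe_limits done: 4' vs intended 'probe_limits done: 1'.
Intended log window:
  4: leaving pick_anchor with 10
  5: enter probe_limits: 5 items against 9
  6: probe_limits done: 1
  7: combined inputs 10 / 1
Execution walk:
  pick_anchor([-3, -4, -2, 9, 10]) -> 10  [called from audit_lot, line 30]
  probe_limits([-3, -4, -2, 9, 10], 9) -> 4  [called from audit_lot, line 31]
  audit_lot([-3, -4, -2, 9, 10], 9) -> 2  [called from main, line 60]
  map_offsets([-3, -4, -2, 9, 10], 9) -> 3  [called from gauge_drift, line 45]
  gauge_drift([-3, -4, -2, 9, 10], 9) -> 27  [called from main, line 62]
  screen_input(2, 27) -> 0  [called from main, line 64]
Log origin:
  1 — main, line 59
  2 — audit_lot, line 29
  3 — pick_anchor, line 2
  4 — pick_anchor, line 7
  5 — probe_limits, line 11
  6 — probe_limits, line 16
  7 — audit_lot, line 32
  8 — main, line 61
  9 — gauge_drift, line 44
  10 — map_offsets, line 37
  11 — map_offsets, line 40
  12 — gauge_drift, line 46
  13 — main, line 63
  14 — screen_input, line 51
A correct fix: line 14: replace `<=` with `>`.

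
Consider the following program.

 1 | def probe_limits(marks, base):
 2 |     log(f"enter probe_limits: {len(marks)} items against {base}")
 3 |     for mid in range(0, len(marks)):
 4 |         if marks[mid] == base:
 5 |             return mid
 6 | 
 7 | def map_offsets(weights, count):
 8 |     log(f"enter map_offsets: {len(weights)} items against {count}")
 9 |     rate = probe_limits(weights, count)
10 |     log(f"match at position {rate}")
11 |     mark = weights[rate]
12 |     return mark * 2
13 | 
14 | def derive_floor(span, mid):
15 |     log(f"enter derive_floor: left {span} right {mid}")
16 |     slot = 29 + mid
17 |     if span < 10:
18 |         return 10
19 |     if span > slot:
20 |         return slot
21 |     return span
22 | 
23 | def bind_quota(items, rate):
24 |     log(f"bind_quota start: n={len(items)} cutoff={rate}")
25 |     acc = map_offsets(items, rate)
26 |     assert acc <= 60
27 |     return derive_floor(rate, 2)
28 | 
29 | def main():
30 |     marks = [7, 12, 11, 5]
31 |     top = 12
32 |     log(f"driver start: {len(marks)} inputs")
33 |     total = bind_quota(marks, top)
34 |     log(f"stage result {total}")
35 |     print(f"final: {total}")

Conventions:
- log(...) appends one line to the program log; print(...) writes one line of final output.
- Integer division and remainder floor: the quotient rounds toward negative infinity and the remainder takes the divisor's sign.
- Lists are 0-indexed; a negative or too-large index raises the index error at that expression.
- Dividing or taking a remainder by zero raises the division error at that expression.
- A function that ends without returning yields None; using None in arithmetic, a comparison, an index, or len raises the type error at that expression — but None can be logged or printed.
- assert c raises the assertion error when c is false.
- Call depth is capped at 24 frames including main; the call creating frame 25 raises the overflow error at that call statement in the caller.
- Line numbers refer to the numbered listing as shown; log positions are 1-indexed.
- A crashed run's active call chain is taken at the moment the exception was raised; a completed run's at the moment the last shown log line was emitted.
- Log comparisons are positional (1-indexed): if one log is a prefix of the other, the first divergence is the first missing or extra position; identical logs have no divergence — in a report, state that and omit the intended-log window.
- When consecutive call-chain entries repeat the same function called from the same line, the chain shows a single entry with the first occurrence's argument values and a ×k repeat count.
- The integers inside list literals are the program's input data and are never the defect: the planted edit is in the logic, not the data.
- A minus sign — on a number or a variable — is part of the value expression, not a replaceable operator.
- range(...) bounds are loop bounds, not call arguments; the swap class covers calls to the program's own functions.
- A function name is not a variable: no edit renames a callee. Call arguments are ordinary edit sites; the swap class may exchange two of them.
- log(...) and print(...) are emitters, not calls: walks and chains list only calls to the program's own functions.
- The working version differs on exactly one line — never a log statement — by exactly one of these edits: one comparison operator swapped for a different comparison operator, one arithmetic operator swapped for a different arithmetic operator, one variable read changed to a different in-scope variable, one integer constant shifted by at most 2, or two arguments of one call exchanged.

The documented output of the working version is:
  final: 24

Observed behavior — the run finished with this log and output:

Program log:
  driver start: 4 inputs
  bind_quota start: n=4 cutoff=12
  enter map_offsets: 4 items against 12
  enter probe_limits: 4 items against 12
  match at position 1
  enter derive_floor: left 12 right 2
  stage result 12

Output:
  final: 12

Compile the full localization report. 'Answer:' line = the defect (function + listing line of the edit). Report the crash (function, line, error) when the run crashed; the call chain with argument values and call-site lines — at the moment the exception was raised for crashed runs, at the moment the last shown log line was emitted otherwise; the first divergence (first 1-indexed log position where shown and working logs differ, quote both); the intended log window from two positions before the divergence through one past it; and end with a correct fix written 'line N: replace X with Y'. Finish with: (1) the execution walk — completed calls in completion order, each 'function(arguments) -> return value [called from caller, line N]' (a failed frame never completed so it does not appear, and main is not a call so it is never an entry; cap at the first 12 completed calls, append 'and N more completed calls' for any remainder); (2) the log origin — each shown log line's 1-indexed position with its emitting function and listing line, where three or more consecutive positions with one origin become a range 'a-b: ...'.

Answer: the defect is in bind_quota at line 27.
Key fact: At log position 6 the runs split — shown 'enter derive_floor: left 12 right 2', but the working version logs 'enter derive_floor: left 24 right 2'.
Call chain: main.
First divergence: position 6 — shown 'enter derive_floor: left 12 right 2', intended 'enter derive_floor: left 24 right 2'.
Intended log window:
  4: enter probe_limits: 4 items against 12
  5: match at position 1
  6: enter derive_floor: left 24 right 2
  7: stage result 24
Execution walk:
  probe_limits([7, 12, 11, 5], 12) -> 1  [called from map_offsets, line 9]
  map_offsets([7, 12, 11, 5], 12) -> 24  [called from bind_quota, line 25]
  derive_floor(12, 2) -> 12  [called from bind_quota, line 27]
  bind_quota([7, 12, 11, 5], 12) -> 12  [called from main, line 33]
Origin of each log line:
  1: from main, line 32
  2: from bind_quota, line 24
  3: from map_offsets, line 8
  4: from probe_limits, line 2
  5: from map_offsets, line 10
  6: from derive_floor, line 15
  7: from main, line 34
A correct fix: line 27: replace `rate` with `acc`.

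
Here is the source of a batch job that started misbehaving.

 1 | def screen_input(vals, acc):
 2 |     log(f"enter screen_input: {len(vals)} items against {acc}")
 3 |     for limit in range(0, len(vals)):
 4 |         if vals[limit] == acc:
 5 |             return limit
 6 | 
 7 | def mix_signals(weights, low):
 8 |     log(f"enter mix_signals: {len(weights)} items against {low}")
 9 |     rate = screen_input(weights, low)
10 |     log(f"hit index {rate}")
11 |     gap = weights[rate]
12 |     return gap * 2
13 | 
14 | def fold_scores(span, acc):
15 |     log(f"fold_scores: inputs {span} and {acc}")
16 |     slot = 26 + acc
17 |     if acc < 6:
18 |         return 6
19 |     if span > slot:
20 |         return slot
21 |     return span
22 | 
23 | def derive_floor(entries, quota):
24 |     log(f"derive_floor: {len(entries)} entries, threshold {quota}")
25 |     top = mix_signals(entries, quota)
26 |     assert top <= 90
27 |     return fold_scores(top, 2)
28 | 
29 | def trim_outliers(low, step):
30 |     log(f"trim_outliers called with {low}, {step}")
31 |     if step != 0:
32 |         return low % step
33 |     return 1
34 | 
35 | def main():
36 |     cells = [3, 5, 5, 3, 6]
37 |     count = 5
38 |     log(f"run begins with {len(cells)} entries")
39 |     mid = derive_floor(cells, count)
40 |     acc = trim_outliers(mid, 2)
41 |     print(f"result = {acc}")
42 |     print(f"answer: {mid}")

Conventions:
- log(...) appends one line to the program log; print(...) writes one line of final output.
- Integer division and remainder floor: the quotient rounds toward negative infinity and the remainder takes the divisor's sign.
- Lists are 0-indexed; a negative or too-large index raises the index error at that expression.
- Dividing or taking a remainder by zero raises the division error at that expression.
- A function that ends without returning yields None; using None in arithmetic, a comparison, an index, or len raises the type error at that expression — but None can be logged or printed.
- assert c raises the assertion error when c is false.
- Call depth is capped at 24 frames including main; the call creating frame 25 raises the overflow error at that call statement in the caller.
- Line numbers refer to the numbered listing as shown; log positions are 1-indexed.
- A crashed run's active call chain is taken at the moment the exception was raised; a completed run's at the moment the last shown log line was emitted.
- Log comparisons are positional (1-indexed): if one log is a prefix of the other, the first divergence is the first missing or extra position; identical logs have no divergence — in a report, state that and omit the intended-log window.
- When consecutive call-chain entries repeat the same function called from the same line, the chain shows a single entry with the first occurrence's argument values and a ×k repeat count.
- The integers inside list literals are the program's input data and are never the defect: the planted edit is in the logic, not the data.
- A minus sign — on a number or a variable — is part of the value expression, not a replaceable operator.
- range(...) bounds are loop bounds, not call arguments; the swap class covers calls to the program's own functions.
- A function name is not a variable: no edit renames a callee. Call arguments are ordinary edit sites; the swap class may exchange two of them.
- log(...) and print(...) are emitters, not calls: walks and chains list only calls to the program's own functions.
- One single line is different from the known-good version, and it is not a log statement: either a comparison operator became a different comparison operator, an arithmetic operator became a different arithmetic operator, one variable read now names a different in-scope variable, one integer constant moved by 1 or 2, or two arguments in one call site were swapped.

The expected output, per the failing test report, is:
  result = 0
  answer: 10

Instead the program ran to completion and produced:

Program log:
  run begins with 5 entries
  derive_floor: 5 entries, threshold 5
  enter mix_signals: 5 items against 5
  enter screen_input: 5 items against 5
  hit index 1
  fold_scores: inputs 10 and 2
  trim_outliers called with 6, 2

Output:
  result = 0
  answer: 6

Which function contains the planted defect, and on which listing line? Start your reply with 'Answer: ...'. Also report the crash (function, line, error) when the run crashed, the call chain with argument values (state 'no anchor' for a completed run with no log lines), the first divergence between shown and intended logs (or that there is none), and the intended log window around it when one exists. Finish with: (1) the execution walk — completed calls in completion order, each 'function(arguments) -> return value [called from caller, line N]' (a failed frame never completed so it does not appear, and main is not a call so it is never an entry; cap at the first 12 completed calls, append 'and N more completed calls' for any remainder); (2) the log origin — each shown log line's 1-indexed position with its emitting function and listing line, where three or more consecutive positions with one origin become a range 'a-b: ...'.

Answer: the defect is in fold_scores at line 17.
Key observation: Everything matches until log position 7, which reads 'trim_outliers called with 6, 2' in place of 'trim_outliers called with 10, 2'.
Call chain: main -> trim_outliers(6, 2) (called at line 40).
First divergence: position 7; shown 'trim_outliers called with 6, 2' vs intended 'trim_outliers called with 10, 2'.
Intended log window:
  5: hit index 1
  6: fold_scores: inputs 10 and 2
  7: trim_outliers called with 10, 2
Execution walk:
  screen_input([3, 5, 5, 3, 6], 5) -> 1  [called from mix_signals, line 9]
  mix_signals([3, 5, 5, 3, 6], 5) -> 10  [called from derive_floor, line 25]
  fold_scores(10, 2) -> 6  [called from derive_floor, line 27]
  derive_floor([3, 5, 5, 3, 6], 5) -> 6  [called from main, line 39]
  trim_outliers(6, 2) -> 0  [called from main, line 40]
Log line origins:
  1: emitted by main (line 38)
  2: emitted by derive_floor (line 24)
  3: emitted by mix_signals (line 8)
  4: emitted by screen_input (line 2)
  5: emitted by mix_signals (line 10)
  6: emitted by fold_scores (line 15)
  7: emitted by trim_outliers (line 30)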